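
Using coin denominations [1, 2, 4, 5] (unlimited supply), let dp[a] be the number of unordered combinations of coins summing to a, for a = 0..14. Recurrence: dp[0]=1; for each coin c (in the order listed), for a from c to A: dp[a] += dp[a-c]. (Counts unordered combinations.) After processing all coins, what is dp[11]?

19

after  coin     0     1     2     3     4     5     6     7     8     9    10    11    12    13    14
          1     1     1     1     1     1     1     1     1     1     1     1     1     1     1     1
          2     1     1     2     2     3     3     4     4     5     5     6     6     7     7     8
          4     1     1     2     2     4     4     6     6     9     9    12    12    16    16    20
          5     1     1     2     2     4     5     7     8    11    13    17    19    24    27    33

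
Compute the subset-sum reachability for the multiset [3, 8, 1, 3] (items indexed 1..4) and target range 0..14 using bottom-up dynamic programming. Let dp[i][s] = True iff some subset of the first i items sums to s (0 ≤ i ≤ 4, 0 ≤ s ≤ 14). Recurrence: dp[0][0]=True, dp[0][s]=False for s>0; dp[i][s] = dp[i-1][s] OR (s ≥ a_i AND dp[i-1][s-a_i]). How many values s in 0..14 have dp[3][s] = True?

i\s   0   1   2   3   4   5   6   7   8   9  10  11  12  13  14
  0   T   F   F   F   F   F   F   F   F   F   F   F   F   F   F
  1   T   F   F   T   F   F   F   F   F   F   F   F   F   F   F
  2   T   F   F   T   F   F   F   F   T   F   F   T   F   F   F
  3   T   T   F   T   T   F   F   F   T   T   F   T   T   F   F
  4   T   T   F   T   T   F   T   T   T   T   F   T   T   F   T

8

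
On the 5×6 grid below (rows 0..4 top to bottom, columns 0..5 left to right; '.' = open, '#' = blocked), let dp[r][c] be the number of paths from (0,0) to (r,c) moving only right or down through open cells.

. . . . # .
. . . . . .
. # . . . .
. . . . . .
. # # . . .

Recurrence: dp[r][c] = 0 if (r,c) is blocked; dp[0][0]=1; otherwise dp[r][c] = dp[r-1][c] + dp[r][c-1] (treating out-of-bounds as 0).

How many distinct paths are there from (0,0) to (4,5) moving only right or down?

r\c   0   1   2   3   4   5
  0   1   1   1   1   0   0
  1   1   2   3   4   4   4
  2   1   0   3   7  11  15
  3   1   1   4  11  22  37
  4   1   0   0  11  33  70

70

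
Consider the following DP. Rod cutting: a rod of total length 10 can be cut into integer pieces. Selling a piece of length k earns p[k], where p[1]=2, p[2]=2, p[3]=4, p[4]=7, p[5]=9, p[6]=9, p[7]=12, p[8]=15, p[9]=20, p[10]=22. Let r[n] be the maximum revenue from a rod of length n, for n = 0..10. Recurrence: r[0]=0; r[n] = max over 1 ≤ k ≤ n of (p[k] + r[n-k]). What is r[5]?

10

   n    0    1    2    3    4    5    6    7    8    9   10
r[n]    0    2    4    6    8   10   12   14   16   20   22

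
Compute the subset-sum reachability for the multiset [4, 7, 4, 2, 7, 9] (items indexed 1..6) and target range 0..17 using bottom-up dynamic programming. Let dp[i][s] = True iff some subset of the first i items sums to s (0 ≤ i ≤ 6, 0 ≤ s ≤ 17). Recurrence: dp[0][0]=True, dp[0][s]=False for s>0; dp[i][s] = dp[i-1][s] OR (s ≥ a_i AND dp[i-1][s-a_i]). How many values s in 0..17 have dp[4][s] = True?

12

i\s   0   1   2   3   4   5   6   7   8   9  10  11  12  13  14  15  16  17
  0   T   F   F   F   F   F   F   F   F   F   F   F   F   F   F   F   F   F
  1   T   F   F   F   T   F   F   F   F   F   F   F   F   F   F   F   F   F
  2   T   F   F   F   T   F   F   T   F   F   F   T   F   F   F   F   F   F
  3   T   F   F   F   T   F   F   T   T   F   F   T   F   F   F   T   F   F
  4   T   F   T   F   T   F   T   T   T   T   T   T   F   T   F   T   F   T
  5   T   F   T   F   T   F   T   T   T   T   T   T   F   T   T   T   T   T
  6   T   F   T   F   T   F   T   T   T   T   T   T   F   T   T   T   T   T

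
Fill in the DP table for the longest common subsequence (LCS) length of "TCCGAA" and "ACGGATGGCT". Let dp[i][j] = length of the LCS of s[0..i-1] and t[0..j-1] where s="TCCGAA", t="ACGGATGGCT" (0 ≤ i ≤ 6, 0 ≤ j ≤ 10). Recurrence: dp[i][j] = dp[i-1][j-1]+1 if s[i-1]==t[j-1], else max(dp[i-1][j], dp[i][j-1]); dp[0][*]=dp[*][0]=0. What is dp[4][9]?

2

   ''  A  C  G  G  A  T  G  G  C  T
''  0  0  0  0  0  0  0  0  0  0  0
 T  0  0  0  0  0  0  1  1  1  1  1
 C  0  0  1  1  1  1  1  1  1  2  2
 C  0  0  1  1  1  1  1  1  1  2  2
 G  0  0  1  2  2  2  2  2  2  2  2
 A  0  1  1  2  2  3  3  3  3  3  3
 A  0  1  1  2  2  3  3  3  3  3  3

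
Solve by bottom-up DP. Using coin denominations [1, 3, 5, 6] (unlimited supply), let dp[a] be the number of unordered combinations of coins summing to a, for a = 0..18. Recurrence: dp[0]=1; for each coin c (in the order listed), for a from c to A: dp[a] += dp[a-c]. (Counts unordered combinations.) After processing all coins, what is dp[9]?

8

after  coin     0     1     2     3     4     5     6     7     8     9    10    11    12    13    14    15    16    17    18
          1     1     1     1     1     1     1     1     1     1     1     1     1     1     1     1     1     1     1     1
          3     1     1     1     2     2     2     3     3     3     4     4     4     5     5     5     6     6     6     7
          5     1     1     1     2     2     3     4     4     5     6     7     8     9    10    11    13    14    15    17
          6     1     1     1     2     2     3     5     5     6     8     9    11    14    15    17    21    23    26    31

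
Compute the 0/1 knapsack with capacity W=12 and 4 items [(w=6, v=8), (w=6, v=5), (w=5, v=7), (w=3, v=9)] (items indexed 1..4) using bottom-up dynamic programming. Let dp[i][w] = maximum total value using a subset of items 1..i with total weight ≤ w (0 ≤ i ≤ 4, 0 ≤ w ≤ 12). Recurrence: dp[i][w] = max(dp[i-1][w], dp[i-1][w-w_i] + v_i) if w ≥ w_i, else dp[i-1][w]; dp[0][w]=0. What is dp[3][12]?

i\w   0   1   2   3   4   5   6   7   8   9  10  11  12
  0   0   0   0   0   0   0   0   0   0   0   0   0   0
  1   0   0   0   0   0   0   8   8   8   8   8   8   8
  2   0   0   0   0   0   0   8   8   8   8   8   8  13
  3   0   0   0   0   0   7   8   8   8   8   8  15  15
  4   0   0   0   9   9   9   9   9  16  17  17  17  17

15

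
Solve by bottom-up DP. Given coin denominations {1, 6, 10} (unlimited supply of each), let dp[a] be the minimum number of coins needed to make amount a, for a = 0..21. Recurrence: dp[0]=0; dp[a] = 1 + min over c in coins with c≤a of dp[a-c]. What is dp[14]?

 a  0  1  2  3  4  5  6  7  8  9 10 11 12 13 14 15 16 17 18 19 20 21
dp  0  1  2  3  4  5  1  2  3  4  1  2  2  3  4  5  2  3  3  4  2  3

4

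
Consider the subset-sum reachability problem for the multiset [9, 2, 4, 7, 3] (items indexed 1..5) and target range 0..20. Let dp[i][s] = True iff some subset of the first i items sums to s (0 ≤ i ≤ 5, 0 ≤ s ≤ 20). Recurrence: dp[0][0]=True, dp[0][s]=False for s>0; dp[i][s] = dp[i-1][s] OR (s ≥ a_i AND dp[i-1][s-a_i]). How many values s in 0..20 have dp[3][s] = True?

8

i\s   0   1   2   3   4   5   6   7   8   9  10  11  12  13  14  15  16  17  18  19  20
  0   T   F   F   F   F   F   F   F   F   F   F   F   F   F   F   F   F   F   F   F   F
  1   T   F   F   F   F   F   F   F   F   T   F   F   F   F   F   F   F   F   F   F   F
  2   T   F   T   F   F   F   F   F   F   T   F   T   F   F   F   F   F   F   F   F   F
  3   T   F   T   F   T   F   T   F   F   T   F   T   F   T   F   T   F   F   F   F   F
  4   T   F   T   F   T   F   T   T   F   T   F   T   F   T   F   T   T   F   T   F   T
  5   T   F   T   T   T   T   T   T   F   T   T   T   T   T   T   T   T   F   T   T   T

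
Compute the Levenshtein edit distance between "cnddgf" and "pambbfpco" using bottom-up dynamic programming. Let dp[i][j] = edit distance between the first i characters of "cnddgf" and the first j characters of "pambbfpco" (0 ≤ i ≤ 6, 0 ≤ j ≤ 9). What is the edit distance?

   ''  p  a  m  b  b  f  p  c  o
''  0  1  2  3  4  5  6  7  8  9
 c  1  1  2  3  4  5  6  7  7  8
 n  2  2  2  3  4  5  6  7  8  8
 d  3  3  3  3  4  5  6  7  8  9
 d  4  4  4  4  4  5  6  7  8  9
 g  5  5  5  5  5  5  6  7  8  9
 f  6  6  6  6  6  6  5  6  7  8

8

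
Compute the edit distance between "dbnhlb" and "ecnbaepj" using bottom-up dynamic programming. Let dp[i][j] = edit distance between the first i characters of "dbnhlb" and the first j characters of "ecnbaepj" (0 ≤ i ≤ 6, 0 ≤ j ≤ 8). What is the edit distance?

7

   ''  e  c  n  b  a  e  p  j
''  0  1  2  3  4  5  6  7  8
 d  1  1  2  3  4  5  6  7  8
 b  2  2  2  3  3  4  5  6  7
 n  3  3  3  2  3  4  5  6  7
 h  4  4  4  3  3  4  5  6  7
 l  5  5  5  4  4  4  5  6  7
 b  6  6  6  5  4  5  5  6  7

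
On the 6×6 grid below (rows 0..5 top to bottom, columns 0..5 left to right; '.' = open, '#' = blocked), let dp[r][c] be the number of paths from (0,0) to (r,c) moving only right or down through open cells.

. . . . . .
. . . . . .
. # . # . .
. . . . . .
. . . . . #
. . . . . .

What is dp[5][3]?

19

r\c   0   1   2   3   4   5
  0   1   1   1   1   1   1
  1   1   2   3   4   5   6
  2   1   0   3   0   5  11
  3   1   1   4   4   9  20
  4   1   2   6  10  19   0
  5   1   3   9  19  38  38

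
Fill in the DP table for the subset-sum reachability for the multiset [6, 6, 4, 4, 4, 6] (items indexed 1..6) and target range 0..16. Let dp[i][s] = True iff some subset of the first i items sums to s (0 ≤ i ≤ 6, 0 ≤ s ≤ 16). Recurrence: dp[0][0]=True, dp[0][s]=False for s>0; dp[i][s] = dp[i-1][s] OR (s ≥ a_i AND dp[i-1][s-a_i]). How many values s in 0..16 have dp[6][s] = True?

8

i\s   0   1   2   3   4   5   6   7   8   9  10  11  12  13  14  15  16
  0   T   F   F   F   F   F   F   F   F   F   F   F   F   F   F   F   F
  1   T   F   F   F   F   F   T   F   F   F   F   F   F   F   F   F   F
  2   T   F   F   F   F   F   T   F   F   F   F   F   T   F   F   F   F
  3   T   F   F   F   T   F   T   F   F   F   T   F   T   F   F   F   T
  4   T   F   F   F   T   F   T   F   T   F   T   F   T   F   T   F   T
  5   T   F   F   F   T   F   T   F   T   F   T   F   T   F   T   F   T
  6   T   F   F   F   T   F   T   F   T   F   T   F   T   F   T   F   T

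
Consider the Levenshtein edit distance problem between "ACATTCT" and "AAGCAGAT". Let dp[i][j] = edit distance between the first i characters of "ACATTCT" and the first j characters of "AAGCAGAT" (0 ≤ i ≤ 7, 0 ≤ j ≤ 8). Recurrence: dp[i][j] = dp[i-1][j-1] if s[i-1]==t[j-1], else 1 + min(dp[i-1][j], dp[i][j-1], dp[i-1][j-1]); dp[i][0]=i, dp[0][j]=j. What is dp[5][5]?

   ''  A  A  G  C  A  G  A  T
''  0  1  2  3  4  5  6  7  8
 A  1  0  1  2  3  4  5  6  7
 C  2  1  1  2  2  3  4  5  6
 A  3  2  1  2  3  2  3  4  5
 T  4  3  2  2  3  3  3  4  4
 T  5  4  3  3  3  4  4  4  4
 C  6  5  4  4  3  4  5  5  5
 T  7  6  5  5  4  4  5  6  5

4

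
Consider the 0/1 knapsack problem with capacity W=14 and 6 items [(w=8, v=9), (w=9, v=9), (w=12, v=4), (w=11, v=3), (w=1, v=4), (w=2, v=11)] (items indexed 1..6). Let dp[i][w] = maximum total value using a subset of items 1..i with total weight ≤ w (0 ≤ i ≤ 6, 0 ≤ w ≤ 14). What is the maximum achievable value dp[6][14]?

i\w   0   1   2   3   4   5   6   7   8   9  10  11  12  13  14
  0   0   0   0   0   0   0   0   0   0   0   0   0   0   0   0
  1   0   0   0   0   0   0   0   0   9   9   9   9   9   9   9
  2   0   0   0   0   0   0   0   0   9   9   9   9   9   9   9
  3   0   0   0   0   0   0   0   0   9   9   9   9   9   9   9
  4   0   0   0   0   0   0   0   0   9   9   9   9   9   9   9
  5   0   4   4   4   4   4   4   4   9  13  13  13  13  13  13
  6   0   4  11  15  15  15  15  15  15  15  20  24  24  24  24

24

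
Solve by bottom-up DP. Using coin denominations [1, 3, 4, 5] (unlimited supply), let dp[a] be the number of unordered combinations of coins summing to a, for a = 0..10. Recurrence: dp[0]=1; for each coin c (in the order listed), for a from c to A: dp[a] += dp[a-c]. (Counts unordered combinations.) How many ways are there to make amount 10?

12

after  coin     0     1     2     3     4     5     6     7     8     9    10
          1     1     1     1     1     1     1     1     1     1     1     1
          3     1     1     1     2     2     2     3     3     3     4     4
          4     1     1     1     2     3     3     4     5     6     7     8
          5     1     1     1     2     3     4     5     6     8    10    12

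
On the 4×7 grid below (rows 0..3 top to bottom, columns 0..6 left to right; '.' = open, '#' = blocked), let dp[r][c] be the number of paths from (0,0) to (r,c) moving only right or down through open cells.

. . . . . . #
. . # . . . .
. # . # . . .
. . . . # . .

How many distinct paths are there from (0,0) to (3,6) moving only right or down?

r\c   0   1   2   3   4   5   6
  0   1   1   1   1   1   1   0
  1   1   2   0   1   2   3   3
  2   1   0   0   0   2   5   8
  3   1   1   1   1   0   5  13

13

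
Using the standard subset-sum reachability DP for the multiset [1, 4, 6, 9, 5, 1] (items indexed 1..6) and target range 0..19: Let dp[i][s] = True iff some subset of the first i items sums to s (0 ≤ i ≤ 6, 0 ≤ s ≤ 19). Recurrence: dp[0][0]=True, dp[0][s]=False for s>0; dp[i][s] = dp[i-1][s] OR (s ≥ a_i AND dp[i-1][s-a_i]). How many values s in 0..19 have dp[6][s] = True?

i\s   0   1   2   3   4   5   6   7   8   9  10  11  12  13  14  15  16  17  18  19
  0   T   F   F   F   F   F   F   F   F   F   F   F   F   F   F   F   F   F   F   F
  1   T   T   F   F   F   F   F   F   F   F   F   F   F   F   F   F   F   F   F   F
  2   T   T   F   F   T   T   F   F   F   F   F   F   F   F   F   F   F   F   F   F
  3   T   T   F   F   T   T   T   T   F   F   T   T   F   F   F   F   F   F   F   F
  4   T   T   F   F   T   T   T   T   F   T   T   T   F   T   T   T   T   F   F   T
  5   T   T   F   F   T   T   T   T   F   T   T   T   T   T   T   T   T   F   T   T
  6   T   T   T   F   T   T   T   T   T   T   T   T   T   T   T   T   T   T   T   T

19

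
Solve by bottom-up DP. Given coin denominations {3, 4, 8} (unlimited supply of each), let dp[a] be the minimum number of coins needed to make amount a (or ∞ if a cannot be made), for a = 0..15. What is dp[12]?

2

 a  0  1  2  3  4  5  6  7  8  9 10 11 12 13 14 15
dp  0  -  -  1  1  -  2  2  1  3  3  2  2  4  3  3
(- denotes ∞ / unreachable)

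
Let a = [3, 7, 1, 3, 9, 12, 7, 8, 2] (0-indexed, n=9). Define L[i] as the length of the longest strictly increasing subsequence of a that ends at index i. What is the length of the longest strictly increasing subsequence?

4

   i    0    1    2    3    4    5    6    7    8
a[i]    3    7    1    3    9   12    7    8    2
L[i]    1    2    1    2    3    4    3    4    2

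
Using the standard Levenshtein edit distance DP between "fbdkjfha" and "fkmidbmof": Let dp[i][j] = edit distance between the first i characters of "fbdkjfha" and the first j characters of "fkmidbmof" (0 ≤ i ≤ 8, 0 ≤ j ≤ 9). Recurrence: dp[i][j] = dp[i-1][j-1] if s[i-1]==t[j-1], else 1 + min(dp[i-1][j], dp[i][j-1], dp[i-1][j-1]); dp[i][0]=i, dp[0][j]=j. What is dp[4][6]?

   ''  f  k  m  i  d  b  m  o  f
''  0  1  2  3  4  5  6  7  8  9
 f  1  0  1  2  3  4  5  6  7  8
 b  2  1  1  2  3  4  4  5  6  7
 d  3  2  2  2  3  3  4  5  6  7
 k  4  3  2  3  3  4  4  5  6  7
 j  5  4  3  3  4  4  5  5  6  7
 f  6  5  4  4  4  5  5  6  6  6
 h  7  6  5  5  5  5  6  6  7  7
 a  8  7  6  6  6  6  6  7  7  8

4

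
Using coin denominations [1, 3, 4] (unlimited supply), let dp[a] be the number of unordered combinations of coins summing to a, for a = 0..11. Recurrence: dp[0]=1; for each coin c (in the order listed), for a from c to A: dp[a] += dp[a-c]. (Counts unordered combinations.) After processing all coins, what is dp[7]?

5

after  coin     0     1     2     3     4     5     6     7     8     9    10    11
          1     1     1     1     1     1     1     1     1     1     1     1     1
          3     1     1     1     2     2     2     3     3     3     4     4     4
          4     1     1     1     2     3     3     4     5     6     7     8     9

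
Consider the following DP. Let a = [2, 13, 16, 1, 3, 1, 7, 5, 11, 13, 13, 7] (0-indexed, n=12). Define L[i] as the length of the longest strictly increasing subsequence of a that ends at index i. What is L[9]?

   i    0    1    2    3    4    5    6    7    8    9   10   11
a[i]    2   13   16    1    3    1    7    5   11   13   13    7
L[i]    1    2    3    1    2    1    3    3    4    5    5    4

5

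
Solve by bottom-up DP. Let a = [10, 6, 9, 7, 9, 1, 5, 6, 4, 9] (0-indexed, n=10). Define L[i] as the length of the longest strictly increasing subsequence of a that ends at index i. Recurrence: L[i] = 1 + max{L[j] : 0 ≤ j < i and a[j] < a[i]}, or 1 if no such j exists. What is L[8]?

   i    0    1    2    3    4    5    6    7    8    9
a[i]   10    6    9    7    9    1    5    6    4    9
L[i]    1    1    2    2    3    1    2    3    2    4

2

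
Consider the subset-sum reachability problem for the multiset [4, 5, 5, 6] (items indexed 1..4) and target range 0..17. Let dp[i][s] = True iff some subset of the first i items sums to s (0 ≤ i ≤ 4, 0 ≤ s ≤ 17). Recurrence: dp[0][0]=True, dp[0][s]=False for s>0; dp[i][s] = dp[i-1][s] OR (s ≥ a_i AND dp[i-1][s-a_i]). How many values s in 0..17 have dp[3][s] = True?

6

i\s   0   1   2   3   4   5   6   7   8   9  10  11  12  13  14  15  16  17
  0   T   F   F   F   F   F   F   F   F   F   F   F   F   F   F   F   F   F
  1   T   F   F   F   T   F   F   F   F   F   F   F   F   F   F   F   F   F
  2   T   F   F   F   T   T   F   F   F   T   F   F   F   F   F   F   F   F
  3   T   F   F   F   T   T   F   F   F   T   T   F   F   F   T   F   F   F
  4   T   F   F   F   T   T   T   F   F   T   T   T   F   F   T   T   T   F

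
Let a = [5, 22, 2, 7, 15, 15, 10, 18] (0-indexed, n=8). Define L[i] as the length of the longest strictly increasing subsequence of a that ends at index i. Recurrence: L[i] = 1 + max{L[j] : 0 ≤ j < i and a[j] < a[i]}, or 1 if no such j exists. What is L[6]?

3

   i    0    1    2    3    4    5    6    7
a[i]    5   22    2    7   15   15   10   18
L[i]    1    2    1    2    3    3    3    4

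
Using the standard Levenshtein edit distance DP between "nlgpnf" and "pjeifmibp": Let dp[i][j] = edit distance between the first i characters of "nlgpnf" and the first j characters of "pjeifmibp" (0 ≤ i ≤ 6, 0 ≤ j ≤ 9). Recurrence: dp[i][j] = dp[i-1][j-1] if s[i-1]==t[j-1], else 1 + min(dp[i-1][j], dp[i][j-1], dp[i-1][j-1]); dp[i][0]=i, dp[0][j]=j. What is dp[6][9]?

9

   ''  p  j  e  i  f  m  i  b  p
''  0  1  2  3  4  5  6  7  8  9
 n  1  1  2  3  4  5  6  7  8  9
 l  2  2  2  3  4  5  6  7  8  9
 g  3  3  3  3  4  5  6  7  8  9
 p  4  3  4  4  4  5  6  7  8  8
 n  5  4  4  5  5  5  6  7  8  9
 f  6  5  5  5  6  5  6  7  8  9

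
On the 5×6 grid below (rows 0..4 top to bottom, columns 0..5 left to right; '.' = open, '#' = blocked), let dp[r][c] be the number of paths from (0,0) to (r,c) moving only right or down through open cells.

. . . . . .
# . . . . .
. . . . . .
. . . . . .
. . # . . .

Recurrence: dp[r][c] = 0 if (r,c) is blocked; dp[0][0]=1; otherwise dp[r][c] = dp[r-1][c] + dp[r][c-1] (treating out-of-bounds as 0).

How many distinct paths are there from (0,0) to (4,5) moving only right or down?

65

r\c   0   1   2   3   4   5
  0   1   1   1   1   1   1
  1   0   1   2   3   4   5
  2   0   1   3   6  10  15
  3   0   1   4  10  20  35
  4   0   1   0  10  30  65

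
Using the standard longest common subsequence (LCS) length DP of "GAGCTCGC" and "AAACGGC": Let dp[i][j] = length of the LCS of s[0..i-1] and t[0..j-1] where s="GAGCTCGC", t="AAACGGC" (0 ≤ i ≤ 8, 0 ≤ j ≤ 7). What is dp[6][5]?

   ''  A  A  A  C  G  G  C
''  0  0  0  0  0  0  0  0
 G  0  0  0  0  0  1  1  1
 A  0  1  1  1  1  1  1  1
 G  0  1  1  1  1  2  2  2
 C  0  1  1  1  2  2  2  3
 T  0  1  1  1  2  2  2  3
 C  0  1  1  1  2  2  2  3
 G  0  1  1  1  2  3  3  3
 C  0  1  1  1  2  3  3  4

2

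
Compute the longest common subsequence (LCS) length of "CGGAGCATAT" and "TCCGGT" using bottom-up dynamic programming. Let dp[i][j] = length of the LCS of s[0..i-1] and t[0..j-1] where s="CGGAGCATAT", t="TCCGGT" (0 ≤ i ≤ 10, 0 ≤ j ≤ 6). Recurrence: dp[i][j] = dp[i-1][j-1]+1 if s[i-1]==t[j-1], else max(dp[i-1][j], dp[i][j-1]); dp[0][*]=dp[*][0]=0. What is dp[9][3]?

2

   ''  T  C  C  G  G  T
''  0  0  0  0  0  0  0
 C  0  0  1  1  1  1  1
 G  0  0  1  1  2  2  2
 G  0  0  1  1  2  3  3
 A  0  0  1  1  2  3  3
 G  0  0  1  1  2  3  3
 C  0  0  1  2  2  3  3
 A  0  0  1  2  2  3  3
 T  0  1  1  2  2  3  4
 A  0  1  1  2  2  3  4
 T  0  1  1  2  2  3  4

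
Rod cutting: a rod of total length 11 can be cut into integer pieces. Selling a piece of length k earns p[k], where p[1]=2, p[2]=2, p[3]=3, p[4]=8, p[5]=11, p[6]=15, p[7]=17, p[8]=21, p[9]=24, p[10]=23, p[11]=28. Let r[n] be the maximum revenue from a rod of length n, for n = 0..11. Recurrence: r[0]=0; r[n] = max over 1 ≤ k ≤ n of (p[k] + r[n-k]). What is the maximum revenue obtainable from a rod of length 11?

28

   n    0    1    2    3    4    5    6    7    8    9   10   11
r[n]    0    2    4    6    8   11   15   17   21   24   26   28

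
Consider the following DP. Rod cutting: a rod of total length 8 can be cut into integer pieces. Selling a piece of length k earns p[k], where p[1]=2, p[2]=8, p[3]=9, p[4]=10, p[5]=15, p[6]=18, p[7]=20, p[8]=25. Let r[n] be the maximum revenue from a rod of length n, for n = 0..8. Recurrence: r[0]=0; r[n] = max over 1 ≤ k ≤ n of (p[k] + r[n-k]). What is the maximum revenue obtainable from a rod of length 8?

   n    0    1    2    3    4    5    6    7    8
r[n]    0    2    8   10   16   18   24   26   32

32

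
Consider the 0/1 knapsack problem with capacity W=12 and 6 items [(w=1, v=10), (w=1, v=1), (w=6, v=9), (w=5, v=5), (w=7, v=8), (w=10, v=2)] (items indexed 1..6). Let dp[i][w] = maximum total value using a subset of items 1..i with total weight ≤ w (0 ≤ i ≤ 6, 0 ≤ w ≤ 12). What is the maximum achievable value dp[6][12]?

24

i\w   0   1   2   3   4   5   6   7   8   9  10  11  12
  0   0   0   0   0   0   0   0   0   0   0   0   0   0
  1   0  10  10  10  10  10  10  10  10  10  10  10  10
  2   0  10  11  11  11  11  11  11  11  11  11  11  11
  3   0  10  11  11  11  11  11  19  20  20  20  20  20
  4   0  10  11  11  11  11  15  19  20  20  20  20  24
  5   0  10  11  11  11  11  15  19  20  20  20  20  24
  6   0  10  11  11  11  11  15  19  20  20  20  20  24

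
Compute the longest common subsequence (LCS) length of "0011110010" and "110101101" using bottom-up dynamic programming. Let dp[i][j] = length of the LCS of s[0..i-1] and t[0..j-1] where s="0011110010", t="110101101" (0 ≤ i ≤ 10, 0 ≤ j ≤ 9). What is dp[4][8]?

4

   ''  1  1  0  1  0  1  1  0  1
''  0  0  0  0  0  0  0  0  0  0
 0  0  0  0  1  1  1  1  1  1  1
 0  0  0  0  1  1  2  2  2  2  2
 1  0  1  1  1  2  2  3  3  3  3
 1  0  1  2  2  2  2  3  4  4  4
 1  0  1  2  2  3  3  3  4  4  5
 1  0  1  2  2  3  3  4  4  4  5
 0  0  1  2  3  3  4  4  4  5  5
 0  0  1  2  3  3  4  4  4  5  5
 1  0  1  2  3  4  4  5  5  5  6
 0  0  1  2  3  4  5  5  5  6  6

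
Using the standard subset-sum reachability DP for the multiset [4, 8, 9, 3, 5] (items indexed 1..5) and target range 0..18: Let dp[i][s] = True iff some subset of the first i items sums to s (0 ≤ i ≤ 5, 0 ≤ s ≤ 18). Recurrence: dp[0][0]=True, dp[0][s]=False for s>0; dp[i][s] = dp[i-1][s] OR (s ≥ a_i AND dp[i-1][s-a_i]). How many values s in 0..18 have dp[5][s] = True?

15

i\s   0   1   2   3   4   5   6   7   8   9  10  11  12  13  14  15  16  17  18
  0   T   F   F   F   F   F   F   F   F   F   F   F   F   F   F   F   F   F   F
  1   T   F   F   F   T   F   F   F   F   F   F   F   F   F   F   F   F   F   F
  2   T   F   F   F   T   F   F   F   T   F   F   F   T   F   F   F   F   F   F
  3   T   F   F   F   T   F   F   F   T   T   F   F   T   T   F   F   F   T   F
  4   T   F   F   T   T   F   F   T   T   T   F   T   T   T   F   T   T   T   F
  5   T   F   F   T   T   T   F   T   T   T   F   T   T   T   T   T   T   T   T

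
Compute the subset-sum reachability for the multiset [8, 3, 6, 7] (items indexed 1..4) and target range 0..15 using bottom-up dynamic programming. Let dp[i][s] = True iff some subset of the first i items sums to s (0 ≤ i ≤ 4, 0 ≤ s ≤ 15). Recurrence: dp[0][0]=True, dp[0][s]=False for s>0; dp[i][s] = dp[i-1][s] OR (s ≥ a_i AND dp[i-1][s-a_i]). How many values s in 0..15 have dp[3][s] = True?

i\s   0   1   2   3   4   5   6   7   8   9  10  11  12  13  14  15
  0   T   F   F   F   F   F   F   F   F   F   F   F   F   F   F   F
  1   T   F   F   F   F   F   F   F   T   F   F   F   F   F   F   F
  2   T   F   F   T   F   F   F   F   T   F   F   T   F   F   F   F
  3   T   F   F   T   F   F   T   F   T   T   F   T   F   F   T   F
  4   T   F   F   T   F   F   T   T   T   T   T   T   F   T   T   T

7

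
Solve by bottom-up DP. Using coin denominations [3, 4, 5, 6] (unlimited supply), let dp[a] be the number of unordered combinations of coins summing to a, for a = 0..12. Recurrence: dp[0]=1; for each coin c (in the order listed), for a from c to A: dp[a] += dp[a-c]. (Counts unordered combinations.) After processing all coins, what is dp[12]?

5

after  coin     0     1     2     3     4     5     6     7     8     9    10    11    12
          3     1     0     0     1     0     0     1     0     0     1     0     0     1
          4     1     0     0     1     1     0     1     1     1     1     1     1     2
          5     1     0     0     1     1     1     1     1     2     2     2     2     3
          6     1     0     0     1     1     1     2     1     2     3     3     3     5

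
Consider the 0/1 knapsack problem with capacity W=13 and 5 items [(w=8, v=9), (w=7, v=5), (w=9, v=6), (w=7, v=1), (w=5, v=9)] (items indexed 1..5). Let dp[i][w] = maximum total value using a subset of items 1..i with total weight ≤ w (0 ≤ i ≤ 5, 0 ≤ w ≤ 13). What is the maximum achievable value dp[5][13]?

18

i\w   0   1   2   3   4   5   6   7   8   9  10  11  12  13
  0   0   0   0   0   0   0   0   0   0   0   0   0   0   0
  1   0   0   0   0   0   0   0   0   9   9   9   9   9   9
  2   0   0   0   0   0   0   0   5   9   9   9   9   9   9
  3   0   0   0   0   0   0   0   5   9   9   9   9   9   9
  4   0   0   0   0   0   0   0   5   9   9   9   9   9   9
  5   0   0   0   0   0   9   9   9   9   9   9   9  14  18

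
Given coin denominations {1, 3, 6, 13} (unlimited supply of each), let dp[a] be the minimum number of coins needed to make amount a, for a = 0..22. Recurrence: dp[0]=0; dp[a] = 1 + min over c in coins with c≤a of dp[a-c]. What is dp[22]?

 a  0  1  2  3  4  5  6  7  8  9 10 11 12 13 14 15 16 17 18 19 20 21 22
dp  0  1  2  1  2  3  1  2  3  2  3  4  2  1  2  3  2  3  3  2  3  4  3

3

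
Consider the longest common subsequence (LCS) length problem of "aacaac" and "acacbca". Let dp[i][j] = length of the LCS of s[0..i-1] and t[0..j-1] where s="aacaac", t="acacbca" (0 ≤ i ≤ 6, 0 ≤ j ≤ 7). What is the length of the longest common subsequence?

   ''  a  c  a  c  b  c  a
''  0  0  0  0  0  0  0  0
 a  0  1  1  1  1  1  1  1
 a  0  1  1  2  2  2  2  2
 c  0  1  2  2  3  3  3  3
 a  0  1  2  3  3  3  3  4
 a  0  1  2  3  3  3  3  4
 c  0  1  2  3  4  4  4  4

4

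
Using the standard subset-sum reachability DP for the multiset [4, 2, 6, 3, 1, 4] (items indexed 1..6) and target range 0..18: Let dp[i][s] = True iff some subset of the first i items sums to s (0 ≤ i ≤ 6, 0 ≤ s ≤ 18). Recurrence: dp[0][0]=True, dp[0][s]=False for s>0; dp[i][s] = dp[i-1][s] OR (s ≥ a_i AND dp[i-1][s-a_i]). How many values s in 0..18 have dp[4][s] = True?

i\s   0   1   2   3   4   5   6   7   8   9  10  11  12  13  14  15  16  17  18
  0   T   F   F   F   F   F   F   F   F   F   F   F   F   F   F   F   F   F   F
  1   T   F   F   F   T   F   F   F   F   F   F   F   F   F   F   F   F   F   F
  2   T   F   T   F   T   F   T   F   F   F   F   F   F   F   F   F   F   F   F
  3   T   F   T   F   T   F   T   F   T   F   T   F   T   F   F   F   F   F   F
  4   T   F   T   T   T   T   T   T   T   T   T   T   T   T   F   T   F   F   F
  5   T   T   T   T   T   T   T   T   T   T   T   T   T   T   T   T   T   F   F
  6   T   T   T   T   T   T   T   T   T   T   T   T   T   T   T   T   T   T   T

14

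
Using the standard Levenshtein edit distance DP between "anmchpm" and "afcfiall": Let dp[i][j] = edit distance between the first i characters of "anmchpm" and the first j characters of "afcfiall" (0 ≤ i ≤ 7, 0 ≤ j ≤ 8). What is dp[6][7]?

   ''  a  f  c  f  i  a  l  l
''  0  1  2  3  4  5  6  7  8
 a  1  0  1  2  3  4  5  6  7
 n  2  1  1  2  3  4  5  6  7
 m  3  2  2  2  3  4  5  6  7
 c  4  3  3  2  3  4  5  6  7
 h  5  4  4  3  3  4  5  6  7
 p  6  5  5  4  4  4  5  6  7
 m  7  6  6  5  5  5  5  6  7

6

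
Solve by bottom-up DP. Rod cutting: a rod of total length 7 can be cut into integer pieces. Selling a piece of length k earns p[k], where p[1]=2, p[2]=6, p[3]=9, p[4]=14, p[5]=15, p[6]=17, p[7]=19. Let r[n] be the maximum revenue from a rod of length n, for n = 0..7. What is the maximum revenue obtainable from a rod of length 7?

   n    0    1    2    3    4    5    6    7
r[n]    0    2    6    9   14   16   20   23

23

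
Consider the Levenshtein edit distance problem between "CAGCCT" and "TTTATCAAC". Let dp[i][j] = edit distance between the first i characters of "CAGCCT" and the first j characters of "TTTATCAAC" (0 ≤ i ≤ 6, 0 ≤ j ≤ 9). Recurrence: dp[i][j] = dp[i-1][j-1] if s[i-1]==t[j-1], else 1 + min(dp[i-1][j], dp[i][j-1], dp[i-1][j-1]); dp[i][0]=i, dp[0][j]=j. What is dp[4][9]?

6

   ''  T  T  T  A  T  C  A  A  C
''  0  1  2  3  4  5  6  7  8  9
 C  1  1  2  3  4  5  5  6  7  8
 A  2  2  2  3  3  4  5  5  6  7
 G  3  3  3  3  4  4  5  6  6  7
 C  4  4  4  4  4  5  4  5  6  6
 C  5  5  5  5  5  5  5  5  6  6
 T  6  5  5  5  6  5  6  6  6  7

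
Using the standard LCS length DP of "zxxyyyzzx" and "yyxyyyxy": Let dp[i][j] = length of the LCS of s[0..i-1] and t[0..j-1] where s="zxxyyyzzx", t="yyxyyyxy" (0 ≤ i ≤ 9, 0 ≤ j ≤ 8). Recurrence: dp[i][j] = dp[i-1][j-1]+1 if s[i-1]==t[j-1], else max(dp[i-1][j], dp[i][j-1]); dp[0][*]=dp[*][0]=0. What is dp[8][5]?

   ''  y  y  x  y  y  y  x  y
''  0  0  0  0  0  0  0  0  0
 z  0  0  0  0  0  0  0  0  0
 x  0  0  0  1  1  1  1  1  1
 x  0  0  0  1  1  1  1  2  2
 y  0  1  1  1  2  2  2  2  3
 y  0  1  2  2  2  3  3  3  3
 y  0  1  2  2  3  3  4  4  4
 z  0  1  2  2  3  3  4  4  4
 z  0  1  2  2  3  3  4  4  4
 x  0  1  2  3  3  3  4  5  5

3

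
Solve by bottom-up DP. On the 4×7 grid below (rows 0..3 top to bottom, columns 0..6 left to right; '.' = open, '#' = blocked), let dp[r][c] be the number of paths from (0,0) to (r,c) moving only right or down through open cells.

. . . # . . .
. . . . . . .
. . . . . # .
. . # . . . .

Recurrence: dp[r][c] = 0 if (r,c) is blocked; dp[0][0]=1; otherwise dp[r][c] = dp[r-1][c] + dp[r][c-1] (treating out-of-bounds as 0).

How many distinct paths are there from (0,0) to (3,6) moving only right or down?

24

r\c   0   1   2   3   4   5   6
  0   1   1   1   0   0   0   0
  1   1   2   3   3   3   3   3
  2   1   3   6   9  12   0   3
  3   1   4   0   9  21  21  24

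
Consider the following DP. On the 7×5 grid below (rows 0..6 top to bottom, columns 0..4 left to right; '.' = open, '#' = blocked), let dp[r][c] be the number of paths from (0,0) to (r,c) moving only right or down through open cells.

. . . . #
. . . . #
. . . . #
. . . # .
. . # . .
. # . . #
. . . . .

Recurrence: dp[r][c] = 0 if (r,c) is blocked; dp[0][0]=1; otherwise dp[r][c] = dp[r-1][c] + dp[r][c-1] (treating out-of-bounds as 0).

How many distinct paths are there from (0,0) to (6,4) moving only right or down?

r\c   0   1   2   3   4
  0   1   1   1   1   0
  1   1   2   3   4   0
  2   1   3   6  10   0
  3   1   4  10   0   0
  4   1   5   0   0   0
  5   1   0   0   0   0
  6   1   1   1   1   1

1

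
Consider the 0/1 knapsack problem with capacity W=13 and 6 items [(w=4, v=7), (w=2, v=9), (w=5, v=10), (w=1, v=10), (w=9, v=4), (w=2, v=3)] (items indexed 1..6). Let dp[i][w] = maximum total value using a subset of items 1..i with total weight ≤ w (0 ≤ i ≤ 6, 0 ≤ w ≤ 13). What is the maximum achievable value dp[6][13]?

36

i\w   0   1   2   3   4   5   6   7   8   9  10  11  12  13
  0   0   0   0   0   0   0   0   0   0   0   0   0   0   0
  1   0   0   0   0   7   7   7   7   7   7   7   7   7   7
  2   0   0   9   9   9   9  16  16  16  16  16  16  16  16
  3   0   0   9   9   9  10  16  19  19  19  19  26  26  26
  4   0  10  10  19  19  19  20  26  29  29  29  29  36  36
  5   0  10  10  19  19  19  20  26  29  29  29  29  36  36
  6   0  10  10  19  19  22  22  26  29  29  32  32  36  36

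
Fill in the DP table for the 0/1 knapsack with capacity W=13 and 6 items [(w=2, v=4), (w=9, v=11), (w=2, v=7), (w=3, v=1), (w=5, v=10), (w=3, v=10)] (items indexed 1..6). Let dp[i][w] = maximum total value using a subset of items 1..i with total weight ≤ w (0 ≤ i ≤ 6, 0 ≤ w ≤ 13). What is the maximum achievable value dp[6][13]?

31

i\w   0   1   2   3   4   5   6   7   8   9  10  11  12  13
  0   0   0   0   0   0   0   0   0   0   0   0   0   0   0
  1   0   0   4   4   4   4   4   4   4   4   4   4   4   4
  2   0   0   4   4   4   4   4   4   4  11  11  15  15  15
  3   0   0   7   7  11  11  11  11  11  11  11  18  18  22
  4   0   0   7   7  11  11  11  12  12  12  12  18  18  22
  5   0   0   7   7  11  11  11  17  17  21  21  21  22  22
  6   0   0   7  10  11  17  17  21  21  21  27  27  31  31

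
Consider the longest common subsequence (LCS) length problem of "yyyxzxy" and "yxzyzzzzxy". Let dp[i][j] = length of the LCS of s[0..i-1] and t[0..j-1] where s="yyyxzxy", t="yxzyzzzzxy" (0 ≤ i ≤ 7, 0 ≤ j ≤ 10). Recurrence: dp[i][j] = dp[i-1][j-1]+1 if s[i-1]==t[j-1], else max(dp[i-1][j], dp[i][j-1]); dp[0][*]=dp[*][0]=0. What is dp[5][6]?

3

   ''  y  x  z  y  z  z  z  z  x  y
''  0  0  0  0  0  0  0  0  0  0  0
 y  0  1  1  1  1  1  1  1  1  1  1
 y  0  1  1  1  2  2  2  2  2  2  2
 y  0  1  1  1  2  2  2  2  2  2  3
 x  0  1  2  2  2  2  2  2  2  3  3
 z  0  1  2  3  3  3  3  3  3  3  3
 x  0  1  2  3  3  3  3  3  3  4  4
 y  0  1  2  3  4  4  4  4  4  4  5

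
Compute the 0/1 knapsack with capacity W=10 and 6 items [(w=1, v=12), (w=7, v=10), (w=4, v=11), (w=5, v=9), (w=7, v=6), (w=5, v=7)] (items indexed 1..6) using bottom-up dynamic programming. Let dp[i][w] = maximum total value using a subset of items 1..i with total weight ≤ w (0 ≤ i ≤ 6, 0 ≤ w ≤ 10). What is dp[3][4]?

12

i\w   0   1   2   3   4   5   6   7   8   9  10
  0   0   0   0   0   0   0   0   0   0   0   0
  1   0  12  12  12  12  12  12  12  12  12  12
  2   0  12  12  12  12  12  12  12  22  22  22
  3   0  12  12  12  12  23  23  23  23  23  23
  4   0  12  12  12  12  23  23  23  23  23  32
  5   0  12  12  12  12  23  23  23  23  23  32
  6   0  12  12  12  12  23  23  23  23  23  32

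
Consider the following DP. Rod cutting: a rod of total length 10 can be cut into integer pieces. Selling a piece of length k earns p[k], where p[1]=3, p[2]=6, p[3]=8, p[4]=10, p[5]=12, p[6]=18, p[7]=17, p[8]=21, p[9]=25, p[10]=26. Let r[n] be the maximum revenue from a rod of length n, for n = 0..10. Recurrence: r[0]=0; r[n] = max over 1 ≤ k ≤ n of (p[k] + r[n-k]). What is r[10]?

   n    0    1    2    3    4    5    6    7    8    9   10
r[n]    0    3    6    9   12   15   18   21   24   27   30

30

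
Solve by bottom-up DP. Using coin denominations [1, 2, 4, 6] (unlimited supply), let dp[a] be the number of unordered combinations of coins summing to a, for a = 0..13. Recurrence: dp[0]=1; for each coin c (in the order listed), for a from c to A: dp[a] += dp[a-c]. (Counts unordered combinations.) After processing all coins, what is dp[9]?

after  coin     0     1     2     3     4     5     6     7     8     9    10    11    12    13
          1     1     1     1     1     1     1     1     1     1     1     1     1     1     1
          2     1     1     2     2     3     3     4     4     5     5     6     6     7     7
          4     1     1     2     2     4     4     6     6     9     9    12    12    16    16
          6     1     1     2     2     4     4     7     7    11    11    16    16    23    23

11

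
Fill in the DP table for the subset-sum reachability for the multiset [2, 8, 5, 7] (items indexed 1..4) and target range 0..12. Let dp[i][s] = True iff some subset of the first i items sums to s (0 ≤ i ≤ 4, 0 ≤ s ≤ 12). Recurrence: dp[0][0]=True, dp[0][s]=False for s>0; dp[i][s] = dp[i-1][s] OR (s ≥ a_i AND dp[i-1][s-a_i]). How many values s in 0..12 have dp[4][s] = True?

i\s   0   1   2   3   4   5   6   7   8   9  10  11  12
  0   T   F   F   F   F   F   F   F   F   F   F   F   F
  1   T   F   T   F   F   F   F   F   F   F   F   F   F
  2   T   F   T   F   F   F   F   F   T   F   T   F   F
  3   T   F   T   F   F   T   F   T   T   F   T   F   F
  4   T   F   T   F   F   T   F   T   T   T   T   F   T

8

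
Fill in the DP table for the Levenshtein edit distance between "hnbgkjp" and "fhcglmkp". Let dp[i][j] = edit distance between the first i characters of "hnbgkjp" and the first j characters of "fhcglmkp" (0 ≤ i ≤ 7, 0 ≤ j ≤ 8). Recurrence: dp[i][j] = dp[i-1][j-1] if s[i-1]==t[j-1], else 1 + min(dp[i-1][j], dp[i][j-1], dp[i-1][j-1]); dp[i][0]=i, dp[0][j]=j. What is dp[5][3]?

5

   ''  f  h  c  g  l  m  k  p
''  0  1  2  3  4  5  6  7  8
 h  1  1  1  2  3  4  5  6  7
 n  2  2  2  2  3  4  5  6  7
 b  3  3  3  3  3  4  5  6  7
 g  4  4  4  4  3  4  5  6  7
 k  5  5  5  5  4  4  5  5  6
 j  6  6  6  6  5  5  5  6  6
 p  7  7  7  7  6  6  6  6  6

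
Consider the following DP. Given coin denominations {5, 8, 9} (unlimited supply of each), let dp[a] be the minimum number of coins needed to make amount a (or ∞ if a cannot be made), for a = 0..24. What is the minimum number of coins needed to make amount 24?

3

 a  0  1  2  3  4  5  6  7  8  9 10 11 12 13 14 15 16 17 18 19 20 21 22 23 24
dp  0  -  -  -  -  1  -  -  1  1  2  -  -  2  2  3  2  2  2  3  4  3  3  3  3
(- denotes ∞ / unreachable)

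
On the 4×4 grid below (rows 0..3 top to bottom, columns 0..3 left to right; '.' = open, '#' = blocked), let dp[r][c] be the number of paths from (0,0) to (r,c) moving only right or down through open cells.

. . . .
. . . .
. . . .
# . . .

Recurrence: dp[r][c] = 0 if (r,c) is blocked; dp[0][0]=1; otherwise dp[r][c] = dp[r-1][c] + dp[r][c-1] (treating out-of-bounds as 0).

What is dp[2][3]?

r\c   0   1   2   3
  0   1   1   1   1
  1   1   2   3   4
  2   1   3   6  10
  3   0   3   9  19

10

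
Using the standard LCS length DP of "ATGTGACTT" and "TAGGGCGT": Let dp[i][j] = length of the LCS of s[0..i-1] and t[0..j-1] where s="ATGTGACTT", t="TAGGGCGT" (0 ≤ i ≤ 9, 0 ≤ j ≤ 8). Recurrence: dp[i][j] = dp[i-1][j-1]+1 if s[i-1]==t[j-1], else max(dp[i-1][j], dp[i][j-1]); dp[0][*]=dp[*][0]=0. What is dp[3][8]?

   ''  T  A  G  G  G  C  G  T
''  0  0  0  0  0  0  0  0  0
 A  0  0  1  1  1  1  1  1  1
 T  0  1  1  1  1  1  1  1  2
 G  0  1  1  2  2  2  2  2  2
 T  0  1  1  2  2  2  2  2  3
 G  0  1  1  2  3  3  3  3  3
 A  0  1  2  2  3  3  3  3  3
 C  0  1  2  2  3  3  4  4  4
 T  0  1  2  2  3  3  4  4  5
 T  0  1  2  2  3  3  4  4  5

2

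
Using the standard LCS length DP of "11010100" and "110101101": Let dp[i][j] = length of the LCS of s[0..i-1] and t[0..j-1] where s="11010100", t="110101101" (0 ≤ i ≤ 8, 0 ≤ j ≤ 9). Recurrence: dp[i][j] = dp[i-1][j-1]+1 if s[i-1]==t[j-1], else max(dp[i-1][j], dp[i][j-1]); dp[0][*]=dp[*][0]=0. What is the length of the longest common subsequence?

   ''  1  1  0  1  0  1  1  0  1
''  0  0  0  0  0  0  0  0  0  0
 1  0  1  1  1  1  1  1  1  1  1
 1  0  1  2  2  2  2  2  2  2  2
 0  0  1  2  3  3  3  3  3  3  3
 1  0  1  2  3  4  4  4  4  4  4
 0  0  1  2  3  4  5  5  5  5  5
 1  0  1  2  3  4  5  6  6  6  6
 0  0  1  2  3  4  5  6  6  7  7
 0  0  1  2  3  4  5  6  6  7  7

7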